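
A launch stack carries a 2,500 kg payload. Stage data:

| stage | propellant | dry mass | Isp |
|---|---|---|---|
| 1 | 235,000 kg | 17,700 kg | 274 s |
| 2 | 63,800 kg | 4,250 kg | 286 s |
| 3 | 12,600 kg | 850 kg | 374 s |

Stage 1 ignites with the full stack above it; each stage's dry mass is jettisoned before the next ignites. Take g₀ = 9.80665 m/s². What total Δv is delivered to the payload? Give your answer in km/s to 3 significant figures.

Δv ≈ 12.9 km/s

Ignition mass of stage 1 = 235,000+17,700 + 63,800+4,250 + 12,600+850 + 2,500 = 336,700 kg.
Stage 1: m₀ = 336,700 kg, m_f = 336,700 − 235,000 = 101,700 kg; Δv = 274×9.80665×ln(3.311) = 2687.0×1.1972 ≈ 3217 m/s.
Stage 2: m₀ = 84,000 kg, m_f = 84,000 − 63,800 = 20,200 kg; Δv = 286×9.80665×ln(4.158) = 2804.7×1.4251 ≈ 3997 m/s.
Stage 3: m₀ = 15,950 kg, m_f = 15,950 − 12,600 = 3,350 kg; Δv = 374×9.80665×ln(4.761) = 3667.7×1.5605 ≈ 5723 m/s.
Total Δv = 3217 + 3997 + 5723 = 12937 m/s.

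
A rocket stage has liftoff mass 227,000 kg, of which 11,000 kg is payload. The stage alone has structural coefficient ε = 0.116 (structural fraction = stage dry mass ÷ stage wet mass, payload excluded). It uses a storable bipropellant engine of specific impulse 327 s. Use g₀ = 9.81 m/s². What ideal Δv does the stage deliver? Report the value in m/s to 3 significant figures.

Stage wet mass = m₀ − payload = 227,000 − 11,000 = 216,000 kg.
Stage dry mass = ε × stage wet mass = 0.116 × 216,000 = 25,056 kg.
Burnout mass m_f = stage dry + payload = 25,056 + 11,000 = 36,056 kg.
v_e = Isp · g₀ = 327 × 9.81 = 3207.9 m/s.
By the Tsiolkovsky rocket equation, Δv = v_e · ln(227,000/36,056) = 3207.9 × ln(6.296) = 3207.9 × 1.8399 ≈ 5902 m/s.

Δv ≈ 5900 m/s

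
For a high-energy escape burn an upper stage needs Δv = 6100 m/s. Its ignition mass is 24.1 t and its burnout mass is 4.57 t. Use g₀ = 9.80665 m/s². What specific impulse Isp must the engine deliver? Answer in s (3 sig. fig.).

ln(m₀/m_f) = ln(24100/4570) = ln(5.274) = 1.6627.
By the Tsiolkovsky rocket equation, v_e = Δv / ln(m₀/m_f) = 6100 / 1.6627 = 3668.7 m/s.
Isp = v_e / g₀ = 3668.7 / 9.80665 = 374.1 s.

Isp ≈ 374 s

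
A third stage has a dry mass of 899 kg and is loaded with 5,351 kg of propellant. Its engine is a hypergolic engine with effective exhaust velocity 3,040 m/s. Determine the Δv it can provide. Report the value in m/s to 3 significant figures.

Δv ≈ 5890 m/s

m₀ = m_dry + m_prop = 899 + 5,351 = 6,250 kg.
Using Δv = v_e ln(m₀/m_f): Δv = v_e · ln(m₀/m_f) = 3040.0 × ln(6.952) = 3040.0 × 1.9391 ≈ 5894.7 m/s.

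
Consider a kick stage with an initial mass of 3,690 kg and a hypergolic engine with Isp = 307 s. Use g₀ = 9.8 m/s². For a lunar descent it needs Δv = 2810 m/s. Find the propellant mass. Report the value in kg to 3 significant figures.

v_e = Isp · g₀ = 307 × 9.8 = 3008.6 m/s.
m₀/m_f = exp(Δv / v_e) = exp(2810 / 3008.6) = exp(0.9340) = 2.5446.
m_f = 3,690 / 2.5446 = 1,450.13 kg, so propellant = m₀ − m_f = 3,690 − 1,450.13 = 2,239.87 kg.

propellant mass ≈ 2240 kg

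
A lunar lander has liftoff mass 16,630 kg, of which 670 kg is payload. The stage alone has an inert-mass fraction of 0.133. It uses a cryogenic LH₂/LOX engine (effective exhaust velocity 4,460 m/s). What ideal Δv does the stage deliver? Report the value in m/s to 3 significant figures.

Stage wet mass = m₀ − payload = 16,630 − 670 = 15,960 kg.
Stage dry mass = ε × stage wet mass = 0.133 × 15,960 = 2,122.68 kg.
Burnout mass m_f = stage dry + payload = 2,122.68 + 670 = 2,792.68 kg.
Using Δv = v_e ln(m₀/m_f): Δv = v_e · ln(16,630/2,792.68) = 4460.0 × ln(5.955) = 4460.0 × 1.7842 ≈ 7958 m/s.

Δv ≈ 7960 m/s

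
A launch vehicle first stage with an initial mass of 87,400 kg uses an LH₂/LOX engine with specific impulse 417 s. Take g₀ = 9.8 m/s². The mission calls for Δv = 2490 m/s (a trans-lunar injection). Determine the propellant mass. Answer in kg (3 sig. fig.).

v_e = Isp · g₀ = 417 × 9.8 = 4086.6 m/s.
From the ideal rocket equation, m₀/m_f = exp(Δv / v_e) = exp(2490 / 4086.6) = exp(0.6093) = 1.8392.
m_f = 87,400 / 1.8392 = 47,520.7 kg, so propellant = m₀ − m_f = 87,400 − 47,520.7 = 39,879.3 kg.

propellant mass ≈ 39900 kg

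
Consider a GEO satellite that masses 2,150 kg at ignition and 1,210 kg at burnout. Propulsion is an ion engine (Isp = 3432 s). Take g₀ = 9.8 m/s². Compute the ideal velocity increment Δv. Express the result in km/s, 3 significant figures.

v_e = Isp · g₀ = 3432 × 9.8 = 33633.6 m/s.
Δv = v_e · ln(m₀/m_f) = 33633.6 × ln(1.777) = 33633.6 × 0.5748 ≈ 19334.2 m/s.

Δv ≈ 19.3 km/s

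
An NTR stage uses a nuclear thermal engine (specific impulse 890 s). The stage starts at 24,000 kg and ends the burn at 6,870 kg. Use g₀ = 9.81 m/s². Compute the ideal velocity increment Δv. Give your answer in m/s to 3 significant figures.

v_e = Isp · g₀ = 890 × 9.81 = 8730.9 m/s.
Δv = v_e · ln(m₀/m_f) = 8730.9 × ln(3.493) = 8730.9 × 1.2509 ≈ 10921.4 m/s.

Δv ≈ 10900 m/s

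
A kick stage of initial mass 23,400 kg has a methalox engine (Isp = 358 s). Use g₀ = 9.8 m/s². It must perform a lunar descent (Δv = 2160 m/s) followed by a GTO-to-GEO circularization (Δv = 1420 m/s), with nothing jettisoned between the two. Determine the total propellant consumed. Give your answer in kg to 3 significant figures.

total propellant consumed ≈ 15000 kg

v_e = Isp · g₀ = 358 × 9.8 = 3508.4 m/s.
After the first burn: m = 23400 × exp(−2160/3508.4) = 23400 × 0.54028 = 12,642.6 kg.
After the second burn: m = 12,642.6 × exp(−1420/3508.4) = 12,642.6 × 0.66715 = 8,434.51 kg.
Total propellant = m₀ − m_final = 23400 − 8,434.51 = 14,965.49 kg.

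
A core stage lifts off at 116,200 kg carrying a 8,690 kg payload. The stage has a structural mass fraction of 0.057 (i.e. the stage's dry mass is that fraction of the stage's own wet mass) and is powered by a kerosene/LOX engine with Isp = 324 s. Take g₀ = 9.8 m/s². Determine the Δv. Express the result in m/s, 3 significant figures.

Δv ≈ 6540 m/s

Stage wet mass = m₀ − payload = 116,200 − 8,690 = 107,510 kg.
Stage dry mass = ε × stage wet mass = 0.057 × 107,510 = 6,128.07 kg.
Burnout mass m_f = stage dry + payload = 6,128.07 + 8,690 = 14,818.07 kg.
v_e = Isp · g₀ = 324 × 9.8 = 3175.2 m/s.
By the Tsiolkovsky rocket equation, Δv = v_e · ln(116,200/14,818.07) = 3175.2 × ln(7.842) = 3175.2 × 2.0595 ≈ 6539 m/s.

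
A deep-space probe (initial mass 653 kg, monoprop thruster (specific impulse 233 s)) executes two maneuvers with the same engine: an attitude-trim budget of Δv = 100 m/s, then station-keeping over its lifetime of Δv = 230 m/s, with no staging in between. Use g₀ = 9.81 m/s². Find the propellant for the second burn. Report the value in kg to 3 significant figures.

v_e = Isp · g₀ = 233 × 9.81 = 2285.7 m/s.
After the first burn: m = 653 × exp(−100/2285.7) = 653 × 0.95719 = 625.045 kg.
After the second burn: m = 625.045 × exp(−230/2285.7) = 625.045 × 0.90427 = 565.209 kg.
Second-burn propellant = 625.045 − 565.209 = 59.836 kg.

propellant for the second burn ≈ 59.8 kg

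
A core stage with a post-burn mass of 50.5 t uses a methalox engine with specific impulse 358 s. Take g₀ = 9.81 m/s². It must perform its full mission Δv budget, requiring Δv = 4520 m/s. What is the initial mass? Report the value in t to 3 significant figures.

initial mass ≈ 183 t

v_e = Isp · g₀ = 358 × 9.81 = 3512.0 m/s.
m₀/m_f = exp(Δv / v_e) = exp(4520 / 3512.0) = exp(1.2870) = 3.6220.
m₀ = m_f × 3.6220 = 50.5 × 3.6220 = 182.911 t.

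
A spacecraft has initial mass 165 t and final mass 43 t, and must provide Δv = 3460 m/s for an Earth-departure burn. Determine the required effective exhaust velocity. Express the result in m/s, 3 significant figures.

ln(m₀/m_f) = ln(165000/43000) = ln(3.837) = 1.3447.
From the ideal rocket equation, v_e = Δv / ln(m₀/m_f) = 3460 / 1.3447 = 2573.0 m/s.

v_e ≈ 2570 m/s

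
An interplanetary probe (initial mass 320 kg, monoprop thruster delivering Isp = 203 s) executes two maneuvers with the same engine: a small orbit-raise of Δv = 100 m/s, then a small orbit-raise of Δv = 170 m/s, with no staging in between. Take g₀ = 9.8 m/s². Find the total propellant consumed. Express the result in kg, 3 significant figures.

v_e = Isp · g₀ = 203 × 9.8 = 1989.4 m/s.
After the first burn: m = 320 × exp(−100/1989.4) = 320 × 0.95098 = 304.314 kg.
After the second burn: m = 304.314 × exp(−170/1989.4) = 304.314 × 0.91810 = 279.391 kg.
Total propellant = m₀ − m_final = 320 − 279.391 = 40.609 kg.

total propellant consumed ≈ 40.6 kg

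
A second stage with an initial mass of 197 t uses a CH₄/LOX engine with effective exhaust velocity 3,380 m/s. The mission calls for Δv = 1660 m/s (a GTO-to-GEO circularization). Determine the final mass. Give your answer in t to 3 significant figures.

By the Tsiolkovsky rocket equation, m₀/m_f = exp(Δv / v_e) = exp(1660 / 3380.0) = exp(0.4911) = 1.6342.
m_f = m₀ / 1.6342 = 197 / 1.6342 = 120.548 t.

final mass ≈ 121 t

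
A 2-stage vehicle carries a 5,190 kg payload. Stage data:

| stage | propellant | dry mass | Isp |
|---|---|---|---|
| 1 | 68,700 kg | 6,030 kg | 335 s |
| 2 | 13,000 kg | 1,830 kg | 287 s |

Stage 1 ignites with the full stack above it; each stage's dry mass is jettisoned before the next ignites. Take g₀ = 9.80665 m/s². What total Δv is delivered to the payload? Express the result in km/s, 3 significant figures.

Ignition mass of stage 1 = 68,700+6,030 + 13,000+1,830 + 5,190 = 94,750 kg.
Stage 1: m₀ = 94,750 kg, m_f = 94,750 − 68,700 = 26,050 kg; Δv = 335×9.80665×ln(3.637) = 3285.2×1.2912 ≈ 4242 m/s.
Stage 2: m₀ = 20,020 kg, m_f = 20,020 − 13,000 = 7,020 kg; Δv = 287×9.80665×ln(2.852) = 2814.5×1.0480 ≈ 2950 m/s.
Total Δv = 4242 + 2950 = 7192 m/s.

Δv ≈ 7.19 km/s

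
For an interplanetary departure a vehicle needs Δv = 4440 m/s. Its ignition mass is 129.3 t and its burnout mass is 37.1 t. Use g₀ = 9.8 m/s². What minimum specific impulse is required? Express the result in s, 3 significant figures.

ln(m₀/m_f) = ln(129300/37100) = ln(3.485) = 1.2485.
Rocket equation: v_e = Δv / ln(m₀/m_f) = 4440 / 1.2485 = 3556.2 m/s.
Isp = v_e / g₀ = 3556.2 / 9.8 = 362.9 s.

Isp ≈ 363 s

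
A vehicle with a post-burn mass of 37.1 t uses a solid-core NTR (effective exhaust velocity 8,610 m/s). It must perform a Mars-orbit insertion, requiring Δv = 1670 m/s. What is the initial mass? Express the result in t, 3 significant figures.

m₀/m_f = exp(Δv / v_e) = exp(1670 / 8610.0) = exp(0.1940) = 1.2140.
m₀ = m_f × 1.2140 = 37.1 × 1.2140 = 45.0394 t.

initial mass ≈ 45.0 t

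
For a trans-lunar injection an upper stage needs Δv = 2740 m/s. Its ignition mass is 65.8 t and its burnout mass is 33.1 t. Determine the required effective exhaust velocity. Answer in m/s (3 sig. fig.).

v_e ≈ 3990 m/s

ln(m₀/m_f) = ln(65800/33100) = ln(1.988) = 0.6871.
Rocket equation: v_e = Δv / ln(m₀/m_f) = 2740 / 0.6871 = 3987.9 m/s.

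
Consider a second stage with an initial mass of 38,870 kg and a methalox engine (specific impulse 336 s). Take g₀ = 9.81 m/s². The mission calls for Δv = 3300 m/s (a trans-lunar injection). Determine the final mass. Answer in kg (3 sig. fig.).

v_e = Isp · g₀ = 336 × 9.81 = 3296.2 m/s.
Rocket equation: m₀/m_f = exp(Δv / v_e) = exp(3300 / 3296.2) = exp(1.0012) = 2.7215.
m_f = m₀ / 2.7215 = 38,870 / 2.7215 = 14,282.6 kg.

final mass ≈ 14300 kg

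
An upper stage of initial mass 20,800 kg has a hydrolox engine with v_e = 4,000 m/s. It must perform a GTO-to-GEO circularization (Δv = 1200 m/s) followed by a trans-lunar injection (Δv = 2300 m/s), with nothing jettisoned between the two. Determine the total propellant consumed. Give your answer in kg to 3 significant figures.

total propellant consumed ≈ 12100 kg

After the first burn: m = 20800 × exp(−1200/4000.0) = 20800 × 0.74082 = 15,409.1 kg.
After the second burn: m = 15,409.1 × exp(−2300/4000.0) = 15,409.1 × 0.56270 = 8,670.7 kg.
Total propellant = m₀ − m_final = 20800 − 8,670.7 = 12,129.3 kg.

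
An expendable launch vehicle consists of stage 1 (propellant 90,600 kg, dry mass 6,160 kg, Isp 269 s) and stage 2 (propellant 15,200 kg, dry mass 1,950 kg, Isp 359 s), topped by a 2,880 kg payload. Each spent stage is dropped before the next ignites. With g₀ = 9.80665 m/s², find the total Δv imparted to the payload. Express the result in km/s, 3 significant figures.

Ignition mass of stage 1 = 90,600+6,160 + 15,200+1,950 + 2,880 = 116,790 kg.
Stage 1: m₀ = 116,790 kg, m_f = 116,790 − 90,600 = 26,190 kg; Δv = 269×9.80665×ln(4.459) = 2638.0×1.4950 ≈ 3944 m/s.
Stage 2: m₀ = 20,030 kg, m_f = 20,030 − 15,200 = 4,830 kg; Δv = 359×9.80665×ln(4.147) = 3520.6×1.4224 ≈ 5008 m/s.
Total Δv = 3944 + 5008 = 8952 m/s.

Δv ≈ 8.95 km/s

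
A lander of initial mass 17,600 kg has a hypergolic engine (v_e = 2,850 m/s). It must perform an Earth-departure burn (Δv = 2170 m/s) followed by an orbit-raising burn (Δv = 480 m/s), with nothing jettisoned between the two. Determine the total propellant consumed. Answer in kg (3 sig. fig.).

total propellant consumed ≈ 10700 kg

After the first burn: m = 17600 × exp(−2170/2850.0) = 17600 × 0.46701 = 8,219.38 kg.
After the second burn: m = 8,219.38 × exp(−480/2850.0) = 8,219.38 × 0.84500 = 6,945.38 kg.
Total propellant = m₀ − m_final = 17600 − 6,945.38 = 10,654.62 kg.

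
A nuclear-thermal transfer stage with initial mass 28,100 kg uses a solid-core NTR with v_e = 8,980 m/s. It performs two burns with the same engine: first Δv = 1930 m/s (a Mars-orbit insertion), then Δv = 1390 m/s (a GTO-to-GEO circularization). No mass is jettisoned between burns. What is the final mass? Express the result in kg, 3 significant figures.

final mass ≈ 19400 kg

After the first burn: m = 28100 × exp(−1930/8980.0) = 28100 × 0.80660 = 22,665.5 kg.
After the second burn: m = 22,665.5 × exp(−1390/8980.0) = 22,665.5 × 0.85660 = 19,415.3 kg.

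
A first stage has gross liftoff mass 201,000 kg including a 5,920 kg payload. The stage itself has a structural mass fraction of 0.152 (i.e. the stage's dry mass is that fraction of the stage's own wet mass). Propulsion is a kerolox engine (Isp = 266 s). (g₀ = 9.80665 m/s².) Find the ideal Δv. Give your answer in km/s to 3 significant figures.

Δv ≈ 4.52 km/s

Stage wet mass = m₀ − payload = 201,000 − 5,920 = 195,080 kg.
Stage dry mass = ε × stage wet mass = 0.152 × 195,080 = 29,652.2 kg.
Burnout mass m_f = stage dry + payload = 29,652.2 + 5,920 = 35,572.2 kg.
v_e = Isp · g₀ = 266 × 9.80665 = 2608.6 m/s.
Δv = v_e · ln(201,000/35,572.2) = 2608.6 × ln(5.65) = 2608.6 × 1.7317 ≈ 4517 m/s.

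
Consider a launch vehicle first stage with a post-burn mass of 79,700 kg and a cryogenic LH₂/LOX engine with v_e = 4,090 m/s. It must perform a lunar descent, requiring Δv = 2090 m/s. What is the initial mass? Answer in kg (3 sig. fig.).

m₀/m_f = exp(Δv / v_e) = exp(2090 / 4090.0) = exp(0.5110) = 1.6670.
m₀ = m_f × 1.6670 = 79,700 × 1.6670 = 132,860 kg.

initial mass ≈ 133000 kg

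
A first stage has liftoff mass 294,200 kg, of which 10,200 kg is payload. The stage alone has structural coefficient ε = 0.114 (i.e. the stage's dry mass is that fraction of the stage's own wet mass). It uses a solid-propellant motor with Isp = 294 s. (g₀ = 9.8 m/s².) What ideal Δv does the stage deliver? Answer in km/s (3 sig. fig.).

Δv ≈ 5.57 km/s

Stage wet mass = m₀ − payload = 294,200 − 10,200 = 284,000 kg.
Stage dry mass = ε × stage wet mass = 0.114 × 284,000 = 32,376 kg.
Burnout mass m_f = stage dry + payload = 32,376 + 10,200 = 42,576 kg.
v_e = Isp · g₀ = 294 × 9.8 = 2881.2 m/s.
From the ideal rocket equation, Δv = v_e · ln(294,200/42,576) = 2881.2 × ln(6.91) = 2881.2 × 1.9330 ≈ 5569 m/s.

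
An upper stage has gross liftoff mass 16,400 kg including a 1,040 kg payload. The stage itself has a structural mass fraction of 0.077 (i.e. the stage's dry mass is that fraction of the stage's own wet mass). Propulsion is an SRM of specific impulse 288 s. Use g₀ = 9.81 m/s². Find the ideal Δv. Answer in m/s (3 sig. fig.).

Δv ≈ 5650 m/s

Stage wet mass = m₀ − payload = 16,400 − 1,040 = 15,360 kg.
Stage dry mass = ε × stage wet mass = 0.077 × 15,360 = 1,182.72 kg.
Burnout mass m_f = stage dry + payload = 1,182.72 + 1,040 = 2,222.72 kg.
v_e = Isp · g₀ = 288 × 9.81 = 2825.3 m/s.
Δv = v_e · ln(16,400/2,222.72) = 2825.3 × ln(7.378) = 2825.3 × 1.9985 ≈ 5646 m/s.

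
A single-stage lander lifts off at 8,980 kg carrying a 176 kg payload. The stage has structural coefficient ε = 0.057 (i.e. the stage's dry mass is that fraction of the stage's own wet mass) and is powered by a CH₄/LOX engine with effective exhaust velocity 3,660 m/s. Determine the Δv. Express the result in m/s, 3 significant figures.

Stage wet mass = m₀ − payload = 8,980 − 176 = 8,804 kg.
Stage dry mass = ε × stage wet mass = 0.057 × 8,804 = 501.828 kg.
Burnout mass m_f = stage dry + payload = 501.828 + 176 = 677.828 kg.
Δv = v_e · ln(8,980/677.828) = 3660.0 × ln(13.25) = 3660.0 × 2.5839 ≈ 9457 m/s.

Δv ≈ 9460 m/s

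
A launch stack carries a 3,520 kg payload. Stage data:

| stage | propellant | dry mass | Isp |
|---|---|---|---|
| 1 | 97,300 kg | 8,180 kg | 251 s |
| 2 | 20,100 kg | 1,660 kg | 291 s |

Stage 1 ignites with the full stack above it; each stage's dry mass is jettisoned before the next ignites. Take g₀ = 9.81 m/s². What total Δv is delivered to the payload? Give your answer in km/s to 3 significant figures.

Ignition mass of stage 1 = 97,300+8,180 + 20,100+1,660 + 3,520 = 130,760 kg.
Stage 1: m₀ = 130,760 kg, m_f = 130,760 − 97,300 = 33,460 kg; Δv = 251×9.81×ln(3.908) = 2462.3×1.3630 ≈ 3356 m/s.
Stage 2: m₀ = 25,280 kg, m_f = 25,280 − 20,100 = 5,180 kg; Δv = 291×9.81×ln(4.88) = 2854.7×1.5852 ≈ 4525 m/s.
Total Δv = 3356 + 4525 = 7881 m/s.

Δv ≈ 7.88 km/s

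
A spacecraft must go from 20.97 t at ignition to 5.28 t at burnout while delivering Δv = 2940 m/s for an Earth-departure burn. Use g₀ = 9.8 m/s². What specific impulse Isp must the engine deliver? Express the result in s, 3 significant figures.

Isp ≈ 218 s

ln(m₀/m_f) = ln(20970/5280) = ln(3.972) = 1.3792.
From the ideal rocket equation, v_e = Δv / ln(m₀/m_f) = 2940 / 1.3792 = 2131.7 m/s.
Isp = v_e / g₀ = 2131.7 / 9.8 = 217.5 s.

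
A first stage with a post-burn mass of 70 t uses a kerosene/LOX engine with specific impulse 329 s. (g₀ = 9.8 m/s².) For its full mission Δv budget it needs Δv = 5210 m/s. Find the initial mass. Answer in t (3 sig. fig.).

v_e = Isp · g₀ = 329 × 9.8 = 3224.2 m/s.
From the ideal rocket equation, m₀/m_f = exp(Δv / v_e) = exp(5210 / 3224.2) = exp(1.6159) = 5.0324.
m₀ = m_f × 5.0324 = 70 × 5.0324 = 352.268 t.

initial mass ≈ 352 t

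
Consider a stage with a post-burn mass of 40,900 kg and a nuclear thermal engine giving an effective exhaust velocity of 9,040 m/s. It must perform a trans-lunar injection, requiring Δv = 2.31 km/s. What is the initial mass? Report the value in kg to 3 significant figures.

From the ideal rocket equation, m₀/m_f = exp(Δv / v_e) = exp(2310 / 9040.0) = exp(0.2555) = 1.2911.
m₀ = m_f × 1.2911 = 40,900 × 1.2911 = 52,806 kg.

initial mass ≈ 52800 kg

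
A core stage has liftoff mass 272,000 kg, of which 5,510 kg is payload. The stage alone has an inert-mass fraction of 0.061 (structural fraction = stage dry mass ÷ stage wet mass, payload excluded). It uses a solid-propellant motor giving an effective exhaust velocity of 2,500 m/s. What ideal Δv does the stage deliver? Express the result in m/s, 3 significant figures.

Δv ≈ 6310 m/s

Stage wet mass = m₀ − payload = 272,000 − 5,510 = 266,490 kg.
Stage dry mass = ε × stage wet mass = 0.061 × 266,490 = 16,255.9 kg.
Burnout mass m_f = stage dry + payload = 16,255.9 + 5,510 = 21,765.9 kg.
From the ideal rocket equation, Δv = v_e · ln(272,000/21,765.9) = 2500.0 × ln(12.5) = 2500.0 × 2.5255 ≈ 6314 m/s.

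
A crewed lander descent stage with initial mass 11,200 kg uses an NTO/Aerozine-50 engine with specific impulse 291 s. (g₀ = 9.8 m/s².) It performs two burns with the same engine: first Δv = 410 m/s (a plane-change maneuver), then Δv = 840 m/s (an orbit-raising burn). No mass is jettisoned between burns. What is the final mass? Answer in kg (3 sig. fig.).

final mass ≈ 7230 kg

v_e = Isp · g₀ = 291 × 9.8 = 2851.8 m/s.
After the first burn: m = 11200 × exp(−410/2851.8) = 11200 × 0.86609 = 9,700.21 kg.
After the second burn: m = 9,700.21 × exp(−840/2851.8) = 9,700.21 × 0.74487 = 7,225.4 kg.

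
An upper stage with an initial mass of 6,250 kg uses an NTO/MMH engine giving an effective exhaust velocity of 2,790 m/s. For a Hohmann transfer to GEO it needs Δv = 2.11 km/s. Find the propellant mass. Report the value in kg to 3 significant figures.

propellant mass ≈ 3320 kg

From the ideal rocket equation, m₀/m_f = exp(Δv / v_e) = exp(2110 / 2790.0) = exp(0.7563) = 2.1303.
m_f = 6,250 / 2.1303 = 2,933.86 kg, so propellant = m₀ − m_f = 6,250 − 2,933.86 = 3,316.14 kg.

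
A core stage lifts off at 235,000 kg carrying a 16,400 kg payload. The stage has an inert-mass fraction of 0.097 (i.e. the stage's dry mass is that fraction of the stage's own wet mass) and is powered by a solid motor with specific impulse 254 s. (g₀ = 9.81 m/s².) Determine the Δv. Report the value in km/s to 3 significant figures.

Stage wet mass = m₀ − payload = 235,000 − 16,400 = 218,600 kg.
Stage dry mass = ε × stage wet mass = 0.097 × 218,600 = 21,204.2 kg.
Burnout mass m_f = stage dry + payload = 21,204.2 + 16,400 = 37,604.2 kg.
v_e = Isp · g₀ = 254 × 9.81 = 2491.7 m/s.
Δv = v_e · ln(235,000/37,604.2) = 2491.7 × ln(6.249) = 2491.7 × 1.8325 ≈ 4566 m/s.

Δv ≈ 4.57 km/s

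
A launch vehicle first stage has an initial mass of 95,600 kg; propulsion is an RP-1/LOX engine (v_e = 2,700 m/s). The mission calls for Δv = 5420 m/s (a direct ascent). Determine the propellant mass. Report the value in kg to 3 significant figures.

propellant mass ≈ 82800 kg

m₀/m_f = exp(Δv / v_e) = exp(5420 / 2700.0) = exp(2.0074) = 7.4440.
m_f = 95,600 / 7.4440 = 12,842.6 kg, so propellant = m₀ − m_f = 95,600 − 12,842.6 = 82,757.4 kg.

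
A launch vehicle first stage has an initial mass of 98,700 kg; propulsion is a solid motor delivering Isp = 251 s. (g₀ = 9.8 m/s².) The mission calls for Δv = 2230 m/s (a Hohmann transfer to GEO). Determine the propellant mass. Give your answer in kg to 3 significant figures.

propellant mass ≈ 58800 kg

v_e = Isp · g₀ = 251 × 9.8 = 2459.8 m/s.
Rocket equation: m₀/m_f = exp(Δv / v_e) = exp(2230 / 2459.8) = exp(0.9066) = 2.4758.
m_f = 98,700 / 2.4758 = 39,865.9 kg, so propellant = m₀ − m_f = 98,700 − 39,865.9 = 58,834.1 kg.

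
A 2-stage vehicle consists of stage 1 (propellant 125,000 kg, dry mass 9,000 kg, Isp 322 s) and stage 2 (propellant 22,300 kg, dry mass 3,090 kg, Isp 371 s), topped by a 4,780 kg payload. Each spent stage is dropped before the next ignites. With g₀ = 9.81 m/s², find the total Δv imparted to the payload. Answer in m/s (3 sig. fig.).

Ignition mass of stage 1 = 125,000+9,000 + 22,300+3,090 + 4,780 = 164,170 kg.
Stage 1: m₀ = 164,170 kg, m_f = 164,170 − 125,000 = 39,170 kg; Δv = 322×9.81×ln(4.191) = 3158.8×1.4330 ≈ 4527 m/s.
Stage 2: m₀ = 30,170 kg, m_f = 30,170 − 22,300 = 7,870 kg; Δv = 371×9.81×ln(3.834) = 3639.5×1.3438 ≈ 4891 m/s.
Total Δv = 4527 + 4891 = 9418 m/s.

Δv ≈ 9420 m/s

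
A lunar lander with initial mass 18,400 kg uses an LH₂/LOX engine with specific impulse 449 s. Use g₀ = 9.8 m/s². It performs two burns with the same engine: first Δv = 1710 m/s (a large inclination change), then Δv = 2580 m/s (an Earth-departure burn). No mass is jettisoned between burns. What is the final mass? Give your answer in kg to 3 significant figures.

v_e = Isp · g₀ = 449 × 9.8 = 4400.2 m/s.
After the first burn: m = 18400 × exp(−1710/4400.2) = 18400 × 0.67799 = 12,475 kg.
After the second burn: m = 12,475 × exp(−2580/4400.2) = 12,475 × 0.55636 = 6,940.59 kg.

final mass ≈ 6940 kg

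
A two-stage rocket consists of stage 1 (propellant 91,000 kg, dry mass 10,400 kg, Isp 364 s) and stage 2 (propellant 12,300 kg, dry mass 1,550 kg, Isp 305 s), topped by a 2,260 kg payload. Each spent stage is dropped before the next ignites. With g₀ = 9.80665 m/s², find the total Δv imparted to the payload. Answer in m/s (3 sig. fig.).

Ignition mass of stage 1 = 91,000+10,400 + 12,300+1,550 + 2,260 = 117,510 kg.
Stage 1: m₀ = 117,510 kg, m_f = 117,510 − 91,000 = 26,510 kg; Δv = 364×9.80665×ln(4.433) = 3569.6×1.4890 ≈ 5315 m/s.
Stage 2: m₀ = 16,110 kg, m_f = 16,110 − 12,300 = 3,810 kg; Δv = 305×9.80665×ln(4.228) = 2991.0×1.4418 ≈ 4312 m/s.
Total Δv = 5315 + 4312 = 9627 m/s.

Δv ≈ 9630 m/s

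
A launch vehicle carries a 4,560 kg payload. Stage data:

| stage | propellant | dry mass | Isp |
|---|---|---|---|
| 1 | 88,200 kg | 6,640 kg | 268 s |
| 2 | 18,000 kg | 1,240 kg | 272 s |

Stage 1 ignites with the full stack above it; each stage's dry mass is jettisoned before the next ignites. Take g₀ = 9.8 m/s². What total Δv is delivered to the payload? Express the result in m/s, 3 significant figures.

Δv ≈ 7340 m/s

Ignition mass of stage 1 = 88,200+6,640 + 18,000+1,240 + 4,560 = 118,640 kg.
Stage 1: m₀ = 118,640 kg, m_f = 118,640 − 88,200 = 30,440 kg; Δv = 268×9.8×ln(3.898) = 2626.4×1.3603 ≈ 3573 m/s.
Stage 2: m₀ = 23,800 kg, m_f = 23,800 − 18,000 = 5,800 kg; Δv = 272×9.8×ln(4.103) = 2665.6×1.4118 ≈ 3763 m/s.
Total Δv = 3573 + 3763 = 7336 m/s.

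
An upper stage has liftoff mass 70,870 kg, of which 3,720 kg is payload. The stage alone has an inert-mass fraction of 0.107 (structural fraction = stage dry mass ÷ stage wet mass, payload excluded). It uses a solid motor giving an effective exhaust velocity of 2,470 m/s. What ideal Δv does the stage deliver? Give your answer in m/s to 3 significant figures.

Δv ≈ 4620 m/s

Stage wet mass = m₀ − payload = 70,870 − 3,720 = 67,150 kg.
Stage dry mass = ε × stage wet mass = 0.107 × 67,150 = 7,185.05 kg.
Burnout mass m_f = stage dry + payload = 7,185.05 + 3,720 = 10,905.05 kg.
Rocket equation: Δv = v_e · ln(70,870/10,905.05) = 2470.0 × ln(6.499) = 2470.0 × 1.8716 ≈ 4623 m/s.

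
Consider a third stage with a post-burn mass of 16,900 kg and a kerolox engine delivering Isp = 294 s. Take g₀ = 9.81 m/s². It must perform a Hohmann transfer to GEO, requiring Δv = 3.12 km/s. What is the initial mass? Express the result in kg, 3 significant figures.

v_e = Isp · g₀ = 294 × 9.81 = 2884.1 m/s.
From the ideal rocket equation, m₀/m_f = exp(Δv / v_e) = exp(3120 / 2884.1) = exp(1.0818) = 2.9499.
m₀ = m_f × 2.9499 = 16,900 × 2.9499 = 49,853.3 kg.

initial mass ≈ 49900 kg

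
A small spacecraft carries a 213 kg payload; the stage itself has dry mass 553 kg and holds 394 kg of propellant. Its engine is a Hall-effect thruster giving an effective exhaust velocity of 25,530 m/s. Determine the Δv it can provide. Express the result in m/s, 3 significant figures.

m₀ = payload + dry + propellant = 213 + 553 + 394 = 1,160 kg.
m_f = payload + dry = 213 + 553 = 766 kg.
Rocket equation: Δv = v_e · ln(m₀/m_f) = 25530.0 × ln(1.514) = 25530.0 × 0.4150 ≈ 10594.8 m/s.

Δv ≈ 10600 m/s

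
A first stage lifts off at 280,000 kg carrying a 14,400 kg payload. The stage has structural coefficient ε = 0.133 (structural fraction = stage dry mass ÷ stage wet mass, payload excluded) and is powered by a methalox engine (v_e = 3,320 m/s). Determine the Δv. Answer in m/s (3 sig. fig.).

Stage wet mass = m₀ − payload = 280,000 − 14,400 = 265,600 kg.
Stage dry mass = ε × stage wet mass = 0.133 × 265,600 = 35,324.8 kg.
Burnout mass m_f = stage dry + payload = 35,324.8 + 14,400 = 49,724.8 kg.
By the Tsiolkovsky rocket equation, Δv = v_e · ln(280,000/49,724.8) = 3320.0 × ln(5.631) = 3320.0 × 1.7283 ≈ 5738 m/s.

Δv ≈ 5740 m/s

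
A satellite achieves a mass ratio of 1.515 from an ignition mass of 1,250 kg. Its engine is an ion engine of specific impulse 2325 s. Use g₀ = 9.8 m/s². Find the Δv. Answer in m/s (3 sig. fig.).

Δv ≈ 9470 m/s

v_e = Isp · g₀ = 2325 × 9.8 = 22785.0 m/s.
Δv = v_e · ln(1.515) = 22785.0 × 0.4154 ≈ 9465.2 m/s.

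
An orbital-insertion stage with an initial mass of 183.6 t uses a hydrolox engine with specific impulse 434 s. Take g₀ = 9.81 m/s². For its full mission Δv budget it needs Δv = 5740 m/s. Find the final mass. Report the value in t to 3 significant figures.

final mass ≈ 47.7 t

v_e = Isp · g₀ = 434 × 9.81 = 4257.5 m/s.
From the ideal rocket equation, m₀/m_f = exp(Δv / v_e) = exp(5740 / 4257.5) = exp(1.3482) = 3.8505.
m_f = m₀ / 3.8505 = 183.6 / 3.8505 = 47.6821 t.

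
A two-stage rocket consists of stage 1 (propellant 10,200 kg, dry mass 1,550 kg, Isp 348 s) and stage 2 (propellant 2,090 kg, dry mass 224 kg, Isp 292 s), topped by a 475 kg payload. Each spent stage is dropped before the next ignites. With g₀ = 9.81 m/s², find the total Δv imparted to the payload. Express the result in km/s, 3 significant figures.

Ignition mass of stage 1 = 10,200+1,550 + 2,090+224 + 475 = 14,539 kg.
Stage 1: m₀ = 14,539 kg, m_f = 14,539 − 10,200 = 4,339 kg; Δv = 348×9.81×ln(3.351) = 3413.9×1.2092 ≈ 4128 m/s.
Stage 2: m₀ = 2,789 kg, m_f = 2,789 − 2,090 = 699 kg; Δv = 292×9.81×ln(3.99) = 2864.5×1.3838 ≈ 3964 m/s.
Total Δv = 4128 + 3964 = 8092 m/s.

Δv ≈ 8.09 km/s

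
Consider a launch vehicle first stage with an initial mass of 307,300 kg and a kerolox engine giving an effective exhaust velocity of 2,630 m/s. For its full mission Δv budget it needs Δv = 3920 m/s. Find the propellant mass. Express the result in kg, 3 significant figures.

Using Δv = v_e ln(m₀/m_f): m₀/m_f = exp(Δv / v_e) = exp(3920 / 2630.0) = exp(1.4905) = 4.4393.
m_f = 307,300 / 4.4393 = 69,222.6 kg, so propellant = m₀ − m_f = 307,300 − 69,222.6 = 238,077.4 kg.

propellant mass ≈ 238000 kg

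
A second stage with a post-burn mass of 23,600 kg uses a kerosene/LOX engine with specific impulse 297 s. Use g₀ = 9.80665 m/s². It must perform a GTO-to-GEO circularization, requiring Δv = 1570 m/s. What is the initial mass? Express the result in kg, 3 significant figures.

v_e = Isp · g₀ = 297 × 9.80665 = 2912.6 m/s.
By the Tsiolkovsky rocket equation, m₀/m_f = exp(Δv / v_e) = exp(1570 / 2912.6) = exp(0.5390) = 1.7144.
m₀ = m_f × 1.7144 = 23,600 × 1.7144 = 40,459.8 kg.

initial mass ≈ 40500 kg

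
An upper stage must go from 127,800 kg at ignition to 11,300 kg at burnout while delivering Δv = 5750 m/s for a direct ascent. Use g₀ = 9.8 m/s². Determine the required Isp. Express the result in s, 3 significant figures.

Isp ≈ 242 s

ln(m₀/m_f) = ln(127800/11300) = ln(11.31) = 2.4257.
v_e = Δv / ln(m₀/m_f) = 5750 / 2.4257 = 2370.5 m/s.
Isp = v_e / g₀ = 2370.5 / 9.8 = 241.9 s.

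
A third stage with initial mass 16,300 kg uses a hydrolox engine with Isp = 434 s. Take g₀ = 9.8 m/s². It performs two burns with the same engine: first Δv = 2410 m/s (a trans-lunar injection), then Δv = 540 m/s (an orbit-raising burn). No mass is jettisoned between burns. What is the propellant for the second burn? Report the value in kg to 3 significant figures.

v_e = Isp · g₀ = 434 × 9.8 = 4253.2 m/s.
After the first burn: m = 16300 × exp(−2410/4253.2) = 16300 × 0.56743 = 9,249.11 kg.
After the second burn: m = 9,249.11 × exp(−540/4253.2) = 9,249.11 × 0.88077 = 8,146.34 kg.
Second-burn propellant = 9,249.11 − 8,146.34 = 1,102.77 kg.

propellant for the second burn ≈ 1100 kg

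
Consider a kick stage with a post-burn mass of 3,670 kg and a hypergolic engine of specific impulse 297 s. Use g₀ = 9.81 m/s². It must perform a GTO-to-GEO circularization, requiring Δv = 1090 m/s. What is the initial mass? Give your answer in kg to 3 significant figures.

initial mass ≈ 5340 kg

v_e = Isp · g₀ = 297 × 9.81 = 2913.6 m/s.
Using Δv = v_e ln(m₀/m_f): m₀/m_f = exp(Δv / v_e) = exp(1090 / 2913.6) = exp(0.3741) = 1.4537.
m₀ = m_f × 1.4537 = 3,670 × 1.4537 = 5,335.08 kg.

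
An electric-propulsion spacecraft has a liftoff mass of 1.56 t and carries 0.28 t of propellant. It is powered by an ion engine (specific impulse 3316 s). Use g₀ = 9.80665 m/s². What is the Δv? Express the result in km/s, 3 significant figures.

Δv ≈ 6.43 km/s

v_e = Isp · g₀ = 3316 × 9.80665 = 32518.9 m/s.
m_f = m₀ − m_prop = 1.56 − 0.28 = 1.28 t.
Rocket equation: Δv = v_e · ln(m₀/m_f) = 32518.9 × ln(1.219) = 32518.9 × 0.1978 ≈ 6433.1 m/s.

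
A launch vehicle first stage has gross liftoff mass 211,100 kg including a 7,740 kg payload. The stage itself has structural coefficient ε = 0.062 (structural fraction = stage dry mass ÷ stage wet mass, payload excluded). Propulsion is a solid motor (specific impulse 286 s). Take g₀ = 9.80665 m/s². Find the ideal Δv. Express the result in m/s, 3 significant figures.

Stage wet mass = m₀ − payload = 211,100 − 7,740 = 203,360 kg.
Stage dry mass = ε × stage wet mass = 0.062 × 203,360 = 12,608.3 kg.
Burnout mass m_f = stage dry + payload = 12,608.3 + 7,740 = 20,348.3 kg.
v_e = Isp · g₀ = 286 × 9.80665 = 2804.7 m/s.
From the ideal rocket equation, Δv = v_e · ln(211,100/20,348.3) = 2804.7 × ln(10.37) = 2804.7 × 2.3393 ≈ 6561 m/s.

Δv ≈ 6560 m/s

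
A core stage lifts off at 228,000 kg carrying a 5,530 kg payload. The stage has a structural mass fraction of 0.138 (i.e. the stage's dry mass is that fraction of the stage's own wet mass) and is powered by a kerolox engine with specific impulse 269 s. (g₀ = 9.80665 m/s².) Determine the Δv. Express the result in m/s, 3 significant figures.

Stage wet mass = m₀ − payload = 228,000 − 5,530 = 222,470 kg.
Stage dry mass = ε × stage wet mass = 0.138 × 222,470 = 30,700.9 kg.
Burnout mass m_f = stage dry + payload = 30,700.9 + 5,530 = 36,230.9 kg.
v_e = Isp · g₀ = 269 × 9.80665 = 2638.0 m/s.
Δv = v_e · ln(228,000/36,230.9) = 2638.0 × ln(6.293) = 2638.0 × 1.8394 ≈ 4852 m/s.

Δv ≈ 4850 m/s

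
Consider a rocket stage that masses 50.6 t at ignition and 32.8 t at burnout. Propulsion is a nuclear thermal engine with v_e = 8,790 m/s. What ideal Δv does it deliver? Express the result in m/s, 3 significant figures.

Δv = v_e · ln(m₀/m_f) = 8790.0 × ln(1.543) = 8790.0 × 0.4335 ≈ 3810.7 m/s.

Δv ≈ 3810 m/s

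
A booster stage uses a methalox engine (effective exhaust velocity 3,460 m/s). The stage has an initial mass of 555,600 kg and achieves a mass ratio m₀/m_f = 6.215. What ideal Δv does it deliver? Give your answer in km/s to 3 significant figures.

Using Δv = v_e ln(m₀/m_f): Δv = v_e · ln(6.215) = 3460.0 × 1.8270 ≈ 6321.3 m/s.

Δv ≈ 6.32 km/s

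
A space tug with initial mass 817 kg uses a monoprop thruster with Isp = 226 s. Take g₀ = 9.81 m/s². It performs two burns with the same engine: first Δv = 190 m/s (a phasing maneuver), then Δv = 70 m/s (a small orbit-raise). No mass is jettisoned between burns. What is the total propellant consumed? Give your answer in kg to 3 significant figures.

total propellant consumed ≈ 90.4 kg

v_e = Isp · g₀ = 226 × 9.81 = 2217.1 m/s.
After the first burn: m = 817 × exp(−190/2217.1) = 817 × 0.91787 = 749.9 kg.
After the second burn: m = 749.9 × exp(−70/2217.1) = 749.9 × 0.96892 = 726.593 kg.
Total propellant = m₀ − m_final = 817 − 726.593 = 90.407 kg.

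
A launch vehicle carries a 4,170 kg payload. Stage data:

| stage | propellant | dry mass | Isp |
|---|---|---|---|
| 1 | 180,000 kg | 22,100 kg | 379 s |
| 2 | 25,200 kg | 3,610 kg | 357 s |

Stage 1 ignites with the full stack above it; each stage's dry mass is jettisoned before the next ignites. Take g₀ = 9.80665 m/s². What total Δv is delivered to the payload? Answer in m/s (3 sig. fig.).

Ignition mass of stage 1 = 180,000+22,100 + 25,200+3,610 + 4,170 = 235,080 kg.
Stage 1: m₀ = 235,080 kg, m_f = 235,080 − 180,000 = 55,080 kg; Δv = 379×9.80665×ln(4.268) = 3716.7×1.4511 ≈ 5393 m/s.
Stage 2: m₀ = 32,980 kg, m_f = 32,980 − 25,200 = 7,780 kg; Δv = 357×9.80665×ln(4.239) = 3501.0×1.4443 ≈ 5057 m/s.
Total Δv = 5393 + 5057 = 10450 m/s.

Δv ≈ 10500 m/s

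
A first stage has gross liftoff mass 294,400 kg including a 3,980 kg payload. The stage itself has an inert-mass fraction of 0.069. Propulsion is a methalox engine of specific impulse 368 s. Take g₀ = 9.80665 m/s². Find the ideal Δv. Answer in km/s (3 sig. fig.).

Δv ≈ 9.04 km/s

Stage wet mass = m₀ − payload = 294,400 − 3,980 = 290,420 kg.
Stage dry mass = ε × stage wet mass = 0.069 × 290,420 = 20,039 kg.
Burnout mass m_f = stage dry + payload = 20,039 + 3,980 = 24,019 kg.
v_e = Isp · g₀ = 368 × 9.80665 = 3608.8 m/s.
By the Tsiolkovsky rocket equation, Δv = v_e · ln(294,400/24,019) = 3608.8 × ln(12.26) = 3608.8 × 2.5061 ≈ 9044 m/s.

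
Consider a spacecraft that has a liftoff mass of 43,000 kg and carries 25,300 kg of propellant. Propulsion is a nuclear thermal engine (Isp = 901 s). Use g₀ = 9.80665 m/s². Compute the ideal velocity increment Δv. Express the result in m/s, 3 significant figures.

v_e = Isp · g₀ = 901 × 9.80665 = 8835.8 m/s.
m_f = m₀ − m_prop = 43,000 − 25,300 = 17,700 kg.
From the ideal rocket equation, Δv = v_e · ln(m₀/m_f) = 8835.8 × ln(2.429) = 8835.8 × 0.8876 ≈ 7843.0 m/s.

Δv ≈ 7840 m/s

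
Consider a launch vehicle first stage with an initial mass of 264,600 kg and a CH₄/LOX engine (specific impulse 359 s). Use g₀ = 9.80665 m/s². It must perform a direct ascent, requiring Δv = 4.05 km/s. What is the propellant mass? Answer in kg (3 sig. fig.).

propellant mass ≈ 181000 kg

v_e = Isp · g₀ = 359 × 9.80665 = 3520.6 m/s.
Rocket equation: m₀/m_f = exp(Δv / v_e) = exp(4050 / 3520.6) = exp(1.1504) = 3.1594.
m_f = 264,600 / 3.1594 = 83,750.1 kg, so propellant = m₀ − m_f = 264,600 − 83,750.1 = 180,849.9 kg.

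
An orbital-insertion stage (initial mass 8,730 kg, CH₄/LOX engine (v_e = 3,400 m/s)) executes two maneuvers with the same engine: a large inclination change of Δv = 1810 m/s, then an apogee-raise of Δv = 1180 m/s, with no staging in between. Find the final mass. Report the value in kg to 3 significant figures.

After the first burn: m = 8730 × exp(−1810/3400.0) = 8730 × 0.58722 = 5,126.43 kg.
After the second burn: m = 5,126.43 × exp(−1180/3400.0) = 5,126.43 × 0.70676 = 3,623.16 kg.

final mass ≈ 3620 kg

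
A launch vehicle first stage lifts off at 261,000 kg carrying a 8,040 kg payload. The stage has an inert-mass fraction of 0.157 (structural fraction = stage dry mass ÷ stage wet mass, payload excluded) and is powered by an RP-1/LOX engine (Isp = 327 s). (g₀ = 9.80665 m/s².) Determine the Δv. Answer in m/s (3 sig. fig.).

Stage wet mass = m₀ − payload = 261,000 − 8,040 = 252,960 kg.
Stage dry mass = ε × stage wet mass = 0.157 × 252,960 = 39,714.7 kg.
Burnout mass m_f = stage dry + payload = 39,714.7 + 8,040 = 47,754.7 kg.
v_e = Isp · g₀ = 327 × 9.80665 = 3206.8 m/s.
Rocket equation: Δv = v_e · ln(261,000/47,754.7) = 3206.8 × ln(5.465) = 3206.8 × 1.6984 ≈ 5447 m/s.

Δv ≈ 5450 m/s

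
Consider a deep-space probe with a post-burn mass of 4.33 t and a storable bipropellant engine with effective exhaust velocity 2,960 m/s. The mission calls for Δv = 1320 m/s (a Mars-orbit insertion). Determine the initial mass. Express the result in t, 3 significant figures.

m₀/m_f = exp(Δv / v_e) = exp(1320 / 2960.0) = exp(0.4459) = 1.5620.
m₀ = m_f × 1.5620 = 4.33 × 1.5620 = 6.76346 t.

initial mass ≈ 6.76 t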